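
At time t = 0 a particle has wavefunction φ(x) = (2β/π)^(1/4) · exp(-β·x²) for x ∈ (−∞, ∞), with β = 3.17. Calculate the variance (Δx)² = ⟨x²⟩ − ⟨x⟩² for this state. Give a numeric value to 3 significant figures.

Compute ⟨x⟩ and ⟨x²⟩ separately, then (Δx)² = ⟨x²⟩ − ⟨x⟩².
Gaussian moments: ∫x^(2j)·e^(−2βx²) dx = (2j−1)!!/(4β)^j · √(π/(2β)), odd powers integrate to 0; here √(π/(2β)) = 0.70393.
⟨x⟩ = 0.0000 and ⟨x²⟩ = 0.078864.
(Δx)² = 0.078864 − (0.0000)² = 0.078864.

0.0789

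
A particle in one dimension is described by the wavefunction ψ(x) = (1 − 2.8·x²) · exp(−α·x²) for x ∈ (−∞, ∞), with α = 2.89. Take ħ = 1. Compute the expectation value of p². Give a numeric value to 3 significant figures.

7.92

p² ψ = −ħ² d²ψ/dx²; ⟨p²⟩ = −ħ² ∫ ψ*·ψ'' dx / ∫|ψ|² dx.
Expand each integrand as polynomial × e^(−2αx²) and use ∫x^(2j)·e^(−2αx²) dx = (2j−1)!!/(4α)^j · √(π/(2α)), odd powers → 0; here √(π/(2α)) = 0.73724. Differentiate with the product rule, d/dx e^(−αx²) = −2αx·e^(−αx²).
State is unnormalized: ∫|ψ|² dx = 0.50986, and ∫ψ*·(−ħ² ψ'') dx = 4.0378, so ⟨p²⟩ = 4.0378 / 0.50986.
⟨p²⟩ = 7.9194.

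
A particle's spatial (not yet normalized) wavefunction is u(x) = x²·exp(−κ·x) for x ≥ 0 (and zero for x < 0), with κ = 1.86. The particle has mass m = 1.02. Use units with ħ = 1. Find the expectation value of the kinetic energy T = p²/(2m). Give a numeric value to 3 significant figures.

0.565

T = −(ħ²/2m) d²/dx², so ⟨T⟩ = −(ħ²/2m) ∫ u*·u'' dx / ∫|u|² dx; with m = 1.02.
Differentiate x²·exp(−κ·x) with the product rule; every integrand then reduces to terms xʲ·e^(−2κx) on [0, ∞), with ∫₀^∞ xʲ·e^(−2κx) dx = j!/(2κ)^(j+1).
State is unnormalized: ∫|u|² dx = 0.033690, and ∫u*·(−ħ²/2m · u'') dx = 0.019045, so ⟨T⟩ = 0.019045 / 0.033690.
⟨T⟩ = 0.56529.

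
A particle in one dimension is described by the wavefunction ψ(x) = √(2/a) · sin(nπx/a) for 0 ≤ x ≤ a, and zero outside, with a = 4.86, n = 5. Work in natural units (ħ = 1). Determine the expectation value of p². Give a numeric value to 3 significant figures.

10.4

p² ψ = −ħ² d²ψ/dx²; ⟨p²⟩ = −ħ² ∫ ψ*·ψ'' dx.
d/dx sin(nπx/a) = (nπ/a)·cos(nπx/a) and d²/dx² sin(nπx/a) = −(nπ/a)²·sin(nπx/a); on 0 ≤ x ≤ a, ∫sin²(nπx/a) dx = a/2 and ∫sin(nπx/a)·cos(nπx/a) dx = 0.
⟨p²⟩ = 10.446.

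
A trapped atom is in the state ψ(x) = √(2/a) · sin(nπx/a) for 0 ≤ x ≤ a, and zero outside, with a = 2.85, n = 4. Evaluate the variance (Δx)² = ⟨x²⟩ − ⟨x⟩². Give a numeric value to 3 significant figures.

0.651

Compute ⟨x⟩ and ⟨x²⟩ separately, then (Δx)² = ⟨x²⟩ − ⟨x⟩².
With sin²θ = (1 − cos2θ)/2 on 0 ≤ x ≤ a: ∫sin²(nπx/a) dx = a/2, ∫x·sin²(nπx/a) dx = a²/4, ∫x²·sin²(nπx/a) dx = a³·(1/6 − 1/(4n²π²)); higher powers xᵏ the same way, integrating xᵏ·cos(2nπx/a) by parts.
⟨x⟩ = 1.4250 and ⟨x²⟩ = 2.6818.
(Δx)² = 2.6818 − (1.4250)² = 0.65116.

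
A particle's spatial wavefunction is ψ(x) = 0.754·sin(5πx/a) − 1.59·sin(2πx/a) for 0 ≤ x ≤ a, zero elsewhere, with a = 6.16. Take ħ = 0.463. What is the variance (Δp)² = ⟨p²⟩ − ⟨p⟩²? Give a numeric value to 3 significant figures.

0.438

Compute ⟨p⟩ and ⟨p²⟩ separately; (Δp)² = ⟨p²⟩ − ⟨p⟩².
d²/dx² sin(jπx/a) = −(jπ/a)²·sin(jπx/a); on 0 ≤ x ≤ a, ∫sin²(jπx/a) dx = a/2 and ∫sin(jπx/a)·sin(lπx/a) dx = 0 for j ≠ l, so only diagonal terms survive in ∫|ψ|² and ∫ψ·ψ″; ∫ψ·ψ′ dx = [ψ²/2] between the walls = 0.
Normalization: ∫|ψ|² dx = 9.5376.
⟨p⟩ = 0.0000 and ⟨p²⟩ = 0.43800.
(Δp)² = 0.43800 − (0.0000)² = 0.43800.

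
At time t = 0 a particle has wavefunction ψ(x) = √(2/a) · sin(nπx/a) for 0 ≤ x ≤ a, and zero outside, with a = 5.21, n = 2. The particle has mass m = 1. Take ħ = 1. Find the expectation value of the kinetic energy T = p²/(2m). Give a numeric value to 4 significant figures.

T = −(ħ²/2m) d²/dx², so ⟨T⟩ = −(ħ²/2m) ∫ ψ*·ψ'' dx; with m = 1.
d/dx sin(nπx/a) = (nπ/a)·cos(nπx/a) and d²/dx² sin(nπx/a) = −(nπ/a)²·sin(nπx/a); on 0 ≤ x ≤ a, ∫sin²(nπx/a) dx = a/2 and ∫sin(nπx/a)·cos(nπx/a) dx = 0.
⟨T⟩ = 0.72720.

0.7272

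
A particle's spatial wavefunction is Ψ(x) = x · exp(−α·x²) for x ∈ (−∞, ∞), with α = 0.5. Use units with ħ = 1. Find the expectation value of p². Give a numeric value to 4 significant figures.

p² Ψ = −ħ² d²Ψ/dx²; ⟨p²⟩ = −ħ² ∫ Ψ*·Ψ'' dx / ∫|Ψ|² dx.
Expand each integrand as polynomial × e^(−2αx²) and use ∫x^(2j)·e^(−2αx²) dx = (2j−1)!!/(4α)^j · √(π/(2α)), odd powers → 0; here √(π/(2α)) = 1.7725. Differentiate with the product rule, d/dx e^(−αx²) = −2αx·e^(−αx²).
State is unnormalized: ∫|Ψ|² dx = 0.88623, and ∫Ψ*·(−ħ² Ψ'') dx = 1.3293, so ⟨p²⟩ = 1.3293 / 0.88623.
⟨p²⟩ = 1.5000.

1.500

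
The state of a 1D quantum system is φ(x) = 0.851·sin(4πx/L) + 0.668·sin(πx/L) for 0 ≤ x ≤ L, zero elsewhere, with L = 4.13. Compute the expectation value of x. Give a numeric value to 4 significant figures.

2.007

⟨x⟩ = ∫ x·|φ|² dx / ∫|φ|² dx (integrals over the domain).
On 0 ≤ x ≤ L (j ≠ l): ∫sin²(jπx/L) dx = L/2, ∫sin(jπx/L)·sin(lπx/L) dx = 0; diagonal moments ∫x·sin²(jπx/L) dx = L²/4, ∫x²·sin²(jπx/L) dx = L³·(1/6 − 1/(4j²π²)); cross terms ∫x·sin(jπx/L)·sin(lπx/L) dx = 0 for j + l even and −4jlL²/(π²(j² − l²)²) for j + l odd, ∫x²·sin(jπx/L)·sin(lπx/L) dx = (−1)^(j+l)·4jlL³/(π²(j² − l²)²); higher powers the same way via product-to-sum and parts.
State is unnormalized: ∫|φ|² dx = 2.4169, and ∫φ*·x·φ dx = 4.8512, so ⟨x⟩ = 4.8512 / 2.4169.
⟨x⟩ = 2.0072.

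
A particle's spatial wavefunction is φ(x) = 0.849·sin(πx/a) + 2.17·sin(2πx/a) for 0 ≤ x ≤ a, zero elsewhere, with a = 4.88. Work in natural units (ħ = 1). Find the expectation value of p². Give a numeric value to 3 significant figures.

p² φ = −ħ² d²φ/dx²; ⟨p²⟩ = −ħ² ∫ φ*·φ'' dx / ∫|φ|² dx.
d²/dx² sin(jπx/a) = −(jπ/a)²·sin(jπx/a); on 0 ≤ x ≤ a, ∫sin²(jπx/a) dx = a/2 and ∫sin(jπx/a)·sin(lπx/a) dx = 0 for j ≠ l, so only diagonal terms survive in ∫|φ|² and ∫φ·φ″; ∫φ·φ′ dx = [φ²/2] between the walls = 0.
State is unnormalized: ∫|φ|² dx = 13.248, and ∫φ*·(−ħ² φ'') dx = 19.776, so ⟨p²⟩ = 19.776 / 13.248.
⟨p²⟩ = 1.4927.

1.49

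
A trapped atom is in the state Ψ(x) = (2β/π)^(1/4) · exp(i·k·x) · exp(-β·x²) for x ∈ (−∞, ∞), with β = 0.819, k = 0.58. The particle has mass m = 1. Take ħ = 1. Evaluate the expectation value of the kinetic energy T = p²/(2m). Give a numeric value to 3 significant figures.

T = −(ħ²/2m) d²/dx², so ⟨T⟩ = −(ħ²/2m) ∫ Ψ*·Ψ'' dx; with m = 1.
Gaussian moments: ∫x^(2j)·e^(−2βx²) dx = (2j−1)!!/(4β)^j · √(π/(2β)), odd powers integrate to 0; here √(π/(2β)) = 1.3849. Derivatives: Ψ′ = (ik − 2βx)·Ψ, Ψ″ = ((ik − 2βx)² − 2β)·Ψ; the odd-in-x pieces drop out.
⟨T⟩ = 0.57770.

0.578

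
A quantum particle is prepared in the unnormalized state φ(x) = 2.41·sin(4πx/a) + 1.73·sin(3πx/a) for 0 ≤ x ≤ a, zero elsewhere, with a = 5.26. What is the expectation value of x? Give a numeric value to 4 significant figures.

⟨x⟩ = ∫ x·|φ|² dx / ∫|φ|² dx (integrals over the domain).
On 0 ≤ x ≤ a (j ≠ l): ∫sin²(jπx/a) dx = a/2, ∫sin(jπx/a)·sin(lπx/a) dx = 0; diagonal moments ∫x·sin²(jπx/a) dx = a²/4, ∫x²·sin²(jπx/a) dx = a³·(1/6 − 1/(4j²π²)); cross terms ∫x·sin(jπx/a)·sin(lπx/a) dx = 0 for j + l even and −4jla²/(π²(j² − l²)²) for j + l odd, ∫x²·sin(jπx/a)·sin(lπx/a) dx = (−1)^(j+l)·4jla³/(π²(j² − l²)²); higher powers the same way via product-to-sum and parts.
State is unnormalized: ∫|φ|² dx = 23.147, and ∫φ*·x·φ dx = 37.977, so ⟨x⟩ = 37.977 / 23.147.
⟨x⟩ = 1.6407.

1.641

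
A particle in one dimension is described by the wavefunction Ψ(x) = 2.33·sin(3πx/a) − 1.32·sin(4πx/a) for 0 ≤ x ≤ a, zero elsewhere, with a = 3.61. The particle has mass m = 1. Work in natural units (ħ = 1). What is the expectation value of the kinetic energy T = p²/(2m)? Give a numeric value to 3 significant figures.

T = −(ħ²/2m) d²/dx², so ⟨T⟩ = −(ħ²/2m) ∫ Ψ*·Ψ'' dx / ∫|Ψ|² dx; with m = 1.
d²/dx² sin(jπx/a) = −(jπ/a)²·sin(jπx/a); on 0 ≤ x ≤ a, ∫sin²(jπx/a) dx = a/2 and ∫sin(jπx/a)·sin(lπx/a) dx = 0 for j ≠ l, so only diagonal terms survive in ∫|Ψ|² and ∫Ψ·Ψ″; ∫Ψ·Ψ′ dx = [Ψ²/2] between the walls = 0.
State is unnormalized: ∫|Ψ|² dx = 12.944, and ∫Ψ*·(−ħ²/2m · Ψ'') dx = 52.450, so ⟨T⟩ = 52.450 / 12.944.
⟨T⟩ = 4.0520.

4.05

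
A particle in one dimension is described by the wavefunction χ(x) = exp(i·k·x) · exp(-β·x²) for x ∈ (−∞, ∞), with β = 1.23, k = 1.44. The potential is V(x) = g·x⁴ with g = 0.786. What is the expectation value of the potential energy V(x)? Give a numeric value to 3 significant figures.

0.0974

⟨V⟩ = ∫ V(x)·|χ|² dx / ∫|χ|² dx.
Gaussian moments: ∫x^(2j)·e^(−2βx²) dx = (2j−1)!!/(4β)^j · √(π/(2β)), odd powers integrate to 0; here √(π/(2β)) = 1.1301.
State is unnormalized: ∫|χ|² dx = 1.1301, and ∫χ*·V(x)·χ dx = 0.11008, so ⟨V⟩ = 0.11008 / 1.1301.
⟨V⟩ = 0.097412.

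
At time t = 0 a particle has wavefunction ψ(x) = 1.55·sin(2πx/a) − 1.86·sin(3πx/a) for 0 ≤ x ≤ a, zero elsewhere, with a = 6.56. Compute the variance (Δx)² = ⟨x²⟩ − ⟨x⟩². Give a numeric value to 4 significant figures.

1.644

Compute ⟨x⟩ and ⟨x²⟩ separately, then (Δx)² = ⟨x²⟩ − ⟨x⟩².
On 0 ≤ x ≤ a (j ≠ l): ∫sin²(jπx/a) dx = a/2, ∫sin(jπx/a)·sin(lπx/a) dx = 0; diagonal moments ∫x·sin²(jπx/a) dx = a²/4, ∫x²·sin²(jπx/a) dx = a³·(1/6 − 1/(4j²π²)); cross terms ∫x·sin(jπx/a)·sin(lπx/a) dx = 0 for j + l even and −4jla²/(π²(j² − l²)²) for j + l odd, ∫x²·sin(jπx/a)·sin(lπx/a) dx = (−1)^(j+l)·4jla³/(π²(j² − l²)²); higher powers the same way via product-to-sum and parts.
Normalization: ∫|ψ|² dx = 19.228.
⟨x⟩ = 4.5352 and ⟨x²⟩ = 22.213.
(Δx)² = 22.213 − (4.5352)² = 1.6442.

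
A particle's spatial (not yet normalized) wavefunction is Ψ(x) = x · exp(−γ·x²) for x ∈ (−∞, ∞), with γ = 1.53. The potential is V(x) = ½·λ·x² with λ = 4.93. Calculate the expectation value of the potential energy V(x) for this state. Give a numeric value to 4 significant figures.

⟨V⟩ = ∫ V(x)·|Ψ|² dx / ∫|Ψ|² dx.
Expand each integrand as polynomial × e^(−2γx²) and use ∫x^(2j)·e^(−2γx²) dx = (2j−1)!!/(4γ)^j · √(π/(2γ)), odd powers → 0; here √(π/(2γ)) = 1.0132.
State is unnormalized: ∫|Ψ|² dx = 0.16556, and ∫Ψ*·V(x)·Ψ dx = 0.20006, so ⟨V⟩ = 0.20006 / 0.16556.
⟨V⟩ = 1.2083.

1.208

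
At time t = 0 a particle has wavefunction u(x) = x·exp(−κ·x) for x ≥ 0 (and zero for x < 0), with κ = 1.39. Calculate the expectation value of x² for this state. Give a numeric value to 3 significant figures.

⟨x²⟩ = ∫ x²·|u|² dx / ∫|u|² dx (integrals over the domain).
Every integrand reduces to terms xʲ·e^(−2κx) on [0, ∞); use ∫₀^∞ xʲ·e^(−2κx) dx = j!/(2κ)^(j+1).
State is unnormalized: ∫|u|² dx = 0.093088, and ∫u*·x²·u dx = 0.14454, so ⟨x²⟩ = 0.14454 / 0.093088.
⟨x²⟩ = 1.5527.

1.55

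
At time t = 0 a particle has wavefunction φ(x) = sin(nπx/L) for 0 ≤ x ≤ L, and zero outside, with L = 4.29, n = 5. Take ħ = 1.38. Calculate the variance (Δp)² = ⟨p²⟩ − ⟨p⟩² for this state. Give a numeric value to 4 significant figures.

Compute ⟨p⟩ and ⟨p²⟩ separately; (Δp)² = ⟨p²⟩ − ⟨p⟩².
d/dx sin(nπx/L) = (nπ/L)·cos(nπx/L) and d²/dx² sin(nπx/L) = −(nπ/L)²·sin(nπx/L); on 0 ≤ x ≤ L, ∫sin²(nπx/L) dx = L/2 and ∫sin(nπx/L)·cos(nπx/L) dx = 0.
Normalization: ∫|φ|² dx = 2.1450.
⟨p⟩ = 0.0000 and ⟨p²⟩ = 25.532.
(Δp)² = 25.532 − (0.0000)² = 25.532.

25.53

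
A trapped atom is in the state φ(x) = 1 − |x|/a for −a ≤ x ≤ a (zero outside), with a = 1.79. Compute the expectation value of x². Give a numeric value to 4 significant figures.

0.3204

⟨x²⟩ = ∫ x²·|φ|² dx / ∫|φ|² dx (integrals over the domain).
φ is even, so ∫ over [−a, a] = 2∫₀ᵃ with φ = 1 − x/a there: ∫₀ᵃ (1 − x/a)² dx = a/3, ∫₀ᵃ x²(1 − x/a)² dx = a³/30, ∫₀ᵃ x⁴(1 − x/a)² dx = a⁵/105.
State is unnormalized: ∫|φ|² dx = 1.1933, and ∫φ*·x²·φ dx = 0.38236, so ⟨x²⟩ = 0.38236 / 1.1933.
⟨x²⟩ = 0.32041.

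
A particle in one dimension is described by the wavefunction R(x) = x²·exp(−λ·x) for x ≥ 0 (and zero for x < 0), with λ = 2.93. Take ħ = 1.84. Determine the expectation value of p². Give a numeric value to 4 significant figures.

9.688

p² R = −ħ² d²R/dx²; ⟨p²⟩ = −ħ² ∫ R*·R'' dx / ∫|R|² dx.
Differentiate x²·exp(−λ·x) with the product rule; every integrand then reduces to terms xʲ·e^(−2λx) on [0, ∞), with ∫₀^∞ xʲ·e^(−2λx) dx = j!/(2λ)^(j+1).
State is unnormalized: ∫|R|² dx = 0.0034731, and ∫R*·(−ħ² R'') dx = 0.033649, so ⟨p²⟩ = 0.033649 / 0.0034731.
⟨p²⟩ = 9.6883.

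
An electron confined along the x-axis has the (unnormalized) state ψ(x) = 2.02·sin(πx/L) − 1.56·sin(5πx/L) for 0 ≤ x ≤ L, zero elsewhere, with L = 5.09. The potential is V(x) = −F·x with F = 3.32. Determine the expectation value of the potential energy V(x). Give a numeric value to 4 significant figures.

-8.449

⟨V⟩ = ∫ V(x)·|ψ|² dx / ∫|ψ|² dx.
On 0 ≤ x ≤ L (j ≠ l): ∫sin²(jπx/L) dx = L/2, ∫sin(jπx/L)·sin(lπx/L) dx = 0; diagonal moments ∫x·sin²(jπx/L) dx = L²/4, ∫x²·sin²(jπx/L) dx = L³·(1/6 − 1/(4j²π²)); cross terms ∫x·sin(jπx/L)·sin(lπx/L) dx = 0 for j + l even and −4jlL²/(π²(j² − l²)²) for j + l odd, ∫x²·sin(jπx/L)·sin(lπx/L) dx = (−1)^(j+l)·4jlL³/(π²(j² − l²)²); higher powers the same way via product-to-sum and parts.
State is unnormalized: ∫|ψ|² dx = 16.578, and ∫ψ*·V(x)·ψ dx = -140.08, so ⟨V⟩ = -140.08 / 16.578.
⟨V⟩ = -8.4494.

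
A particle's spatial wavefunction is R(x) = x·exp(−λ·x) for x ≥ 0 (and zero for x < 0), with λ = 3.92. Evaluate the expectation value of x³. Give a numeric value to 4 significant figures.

⟨x³⟩ = ∫ x³·|R|² dx / ∫|R|² dx (integrals over the domain).
Every integrand reduces to terms xʲ·e^(−2λx) on [0, ∞); use ∫₀^∞ xʲ·e^(−2λx) dx = j!/(2λ)^(j+1).
State is unnormalized: ∫|R|² dx = 0.0041503, and ∫R*·x³·R dx = 0.00051676, so ⟨x³⟩ = 0.00051676 / 0.0041503.
⟨x³⟩ = 0.12451.

0.1245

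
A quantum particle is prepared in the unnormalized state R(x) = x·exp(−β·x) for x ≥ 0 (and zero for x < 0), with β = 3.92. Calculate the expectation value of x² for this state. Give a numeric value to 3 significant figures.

⟨x²⟩ = ∫ x²·|R|² dx / ∫|R|² dx (integrals over the domain).
Every integrand reduces to terms xʲ·e^(−2βx) on [0, ∞); use ∫₀^∞ xʲ·e^(−2βx) dx = j!/(2β)^(j+1).
State is unnormalized: ∫|R|² dx = 0.0041503, and ∫R*·x²·R dx = 0.00081027, so ⟨x²⟩ = 0.00081027 / 0.0041503.
⟨x²⟩ = 0.19523.

0.195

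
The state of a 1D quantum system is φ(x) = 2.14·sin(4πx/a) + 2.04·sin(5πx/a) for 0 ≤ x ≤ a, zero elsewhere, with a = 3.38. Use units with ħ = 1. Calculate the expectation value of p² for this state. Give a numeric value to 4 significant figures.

17.52

p² φ = −ħ² d²φ/dx²; ⟨p²⟩ = −ħ² ∫ φ*·φ'' dx / ∫|φ|² dx.
d²/dx² sin(jπx/a) = −(jπ/a)²·sin(jπx/a); on 0 ≤ x ≤ a, ∫sin²(jπx/a) dx = a/2 and ∫sin(jπx/a)·sin(lπx/a) dx = 0 for j ≠ l, so only diagonal terms survive in ∫|φ|² and ∫φ·φ″; ∫φ·φ′ dx = [φ²/2] between the walls = 0.
State is unnormalized: ∫|φ|² dx = 14.773, and ∫φ*·(−ħ² φ'') dx = 258.88, so ⟨p²⟩ = 258.88 / 14.773.
⟨p²⟩ = 17.524.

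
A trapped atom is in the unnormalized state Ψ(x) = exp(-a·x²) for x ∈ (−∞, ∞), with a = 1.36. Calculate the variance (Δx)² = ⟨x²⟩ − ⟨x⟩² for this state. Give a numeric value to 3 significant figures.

0.184

Compute ⟨x⟩ and ⟨x²⟩ separately, then (Δx)² = ⟨x²⟩ − ⟨x⟩².
Gaussian moments: ∫x^(2j)·e^(−2ax²) dx = (2j−1)!!/(4a)^j · √(π/(2a)), odd powers integrate to 0; here √(π/(2a)) = 1.0747.
Normalization: ∫|Ψ|² dx = 1.0747.
⟨x⟩ = 0.0000 and ⟨x²⟩ = 0.18382.
(Δx)² = 0.18382 − (0.0000)² = 0.18382.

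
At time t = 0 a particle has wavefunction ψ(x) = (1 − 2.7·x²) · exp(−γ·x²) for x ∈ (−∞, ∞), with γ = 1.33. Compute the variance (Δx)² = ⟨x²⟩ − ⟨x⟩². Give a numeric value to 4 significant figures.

0.4511

Compute ⟨x⟩ and ⟨x²⟩ separately, then (Δx)² = ⟨x²⟩ − ⟨x⟩².
Expand each integrand as polynomial × e^(−2γx²) and use ∫x^(2j)·e^(−2γx²) dx = (2j−1)!!/(4γ)^j · √(π/(2γ)), odd powers → 0; here √(π/(2γ)) = 1.0868.
Normalization: ∫|ψ|² dx = 0.82343.
⟨x⟩ = 0.0000 and ⟨x²⟩ = 0.45114.
(Δx)² = 0.45114 − (0.0000)² = 0.45114.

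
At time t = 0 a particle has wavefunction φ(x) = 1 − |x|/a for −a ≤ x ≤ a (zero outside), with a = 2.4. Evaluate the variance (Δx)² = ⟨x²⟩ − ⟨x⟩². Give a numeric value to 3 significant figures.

0.576

Compute ⟨x⟩ and ⟨x²⟩ separately, then (Δx)² = ⟨x²⟩ − ⟨x⟩².
φ is even, so ∫ over [−a, a] = 2∫₀ᵃ with φ = 1 − x/a there: ∫₀ᵃ (1 − x/a)² dx = a/3, ∫₀ᵃ x²(1 − x/a)² dx = a³/30, ∫₀ᵃ x⁴(1 − x/a)² dx = a⁵/105.
Normalization: ∫|φ|² dx = 1.6000.
⟨x⟩ = 0.0000 and ⟨x²⟩ = 0.57600.
(Δx)² = 0.57600 − (0.0000)² = 0.57600.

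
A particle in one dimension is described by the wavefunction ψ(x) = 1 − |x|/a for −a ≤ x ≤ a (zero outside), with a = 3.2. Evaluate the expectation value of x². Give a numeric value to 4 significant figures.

⟨x²⟩ = ∫ x²·|ψ|² dx / ∫|ψ|² dx (integrals over the domain).
ψ is even, so ∫ over [−a, a] = 2∫₀ᵃ with ψ = 1 − x/a there: ∫₀ᵃ (1 − x/a)² dx = a/3, ∫₀ᵃ x²(1 − x/a)² dx = a³/30, ∫₀ᵃ x⁴(1 − x/a)² dx = a⁵/105.
State is unnormalized: ∫|ψ|² dx = 2.1333, and ∫ψ*·x²·ψ dx = 2.1845, so ⟨x²⟩ = 2.1845 / 2.1333.
⟨x²⟩ = 1.0240.

1.024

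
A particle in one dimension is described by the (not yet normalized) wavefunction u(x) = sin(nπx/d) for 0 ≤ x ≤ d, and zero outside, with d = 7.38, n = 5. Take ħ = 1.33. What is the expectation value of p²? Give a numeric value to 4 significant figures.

8.014

p² u = −ħ² d²u/dx²; ⟨p²⟩ = −ħ² ∫ u*·u'' dx / ∫|u|² dx.
d/dx sin(nπx/d) = (nπ/d)·cos(nπx/d) and d²/dx² sin(nπx/d) = −(nπ/d)²·sin(nπx/d); on 0 ≤ x ≤ d, ∫sin²(nπx/d) dx = d/2 and ∫sin(nπx/d)·cos(nπx/d) dx = 0.
State is unnormalized: ∫|u|² dx = 3.6900, and ∫u*·(−ħ² u'') dx = 29.570, so ⟨p²⟩ = 29.570 / 3.6900.
⟨p²⟩ = 8.0136.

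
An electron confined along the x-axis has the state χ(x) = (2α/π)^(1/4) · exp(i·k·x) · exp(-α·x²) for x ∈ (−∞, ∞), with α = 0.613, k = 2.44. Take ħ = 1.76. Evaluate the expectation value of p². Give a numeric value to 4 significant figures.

20.34

p² χ = −ħ² d²χ/dx²; ⟨p²⟩ = −ħ² ∫ χ*·χ'' dx.
Gaussian moments: ∫x^(2j)·e^(−2αx²) dx = (2j−1)!!/(4α)^j · √(π/(2α)), odd powers integrate to 0; here √(π/(2α)) = 1.6008. Derivatives: χ′ = (ik − 2αx)·χ, χ″ = ((ik − 2αx)² − 2α)·χ; the odd-in-x pieces drop out.
⟨p²⟩ = 20.341.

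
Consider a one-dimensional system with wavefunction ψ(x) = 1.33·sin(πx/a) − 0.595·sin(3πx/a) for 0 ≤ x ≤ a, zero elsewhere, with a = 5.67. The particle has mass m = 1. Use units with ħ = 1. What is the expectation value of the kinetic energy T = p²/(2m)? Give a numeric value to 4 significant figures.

0.3583

T = −(ħ²/2m) d²/dx², so ⟨T⟩ = −(ħ²/2m) ∫ ψ*·ψ'' dx / ∫|ψ|² dx; with m = 1.
d²/dx² sin(jπx/a) = −(jπ/a)²·sin(jπx/a); on 0 ≤ x ≤ a, ∫sin²(jπx/a) dx = a/2 and ∫sin(jπx/a)·sin(lπx/a) dx = 0 for j ≠ l, so only diagonal terms survive in ∫|ψ|² and ∫ψ·ψ″; ∫ψ·ψ′ dx = [ψ²/2] between the walls = 0.
State is unnormalized: ∫|ψ|² dx = 6.0185, and ∫ψ*·(−ħ²/2m · ψ'') dx = 2.1563, so ⟨T⟩ = 2.1563 / 6.0185.
⟨T⟩ = 0.35828.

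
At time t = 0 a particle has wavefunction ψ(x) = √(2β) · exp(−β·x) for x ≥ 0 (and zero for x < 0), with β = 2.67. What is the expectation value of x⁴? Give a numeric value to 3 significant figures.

0.0295

⟨x⁴⟩ = ∫ x⁴·|ψ|² dx (integrals over the domain).
Every integrand reduces to terms xʲ·e^(−2βx) on [0, ∞); use ∫₀^∞ xʲ·e^(−2βx) dx = j!/(2β)^(j+1).
⟨x⁴⟩ = 0.029515.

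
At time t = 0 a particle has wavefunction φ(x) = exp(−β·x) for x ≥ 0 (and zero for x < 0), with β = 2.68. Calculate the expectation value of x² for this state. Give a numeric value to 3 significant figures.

⟨x²⟩ = ∫ x²·|φ|² dx / ∫|φ|² dx (integrals over the domain).
Every integrand reduces to terms xʲ·e^(−2βx) on [0, ∞); use ∫₀^∞ xʲ·e^(−2βx) dx = j!/(2β)^(j+1).
State is unnormalized: ∫|φ|² dx = 0.18657, and ∫φ*·x²·φ dx = 0.012988, so ⟨x²⟩ = 0.012988 / 0.18657.
⟨x²⟩ = 0.069615.

0.0696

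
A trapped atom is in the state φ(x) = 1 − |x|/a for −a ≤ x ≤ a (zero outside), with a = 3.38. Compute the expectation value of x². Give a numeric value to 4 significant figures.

⟨x²⟩ = ∫ x²·|φ|² dx / ∫|φ|² dx (integrals over the domain).
φ is even, so ∫ over [−a, a] = 2∫₀ᵃ with φ = 1 − x/a there: ∫₀ᵃ (1 − x/a)² dx = a/3, ∫₀ᵃ x²(1 − x/a)² dx = a³/30, ∫₀ᵃ x⁴(1 − x/a)² dx = a⁵/105.
State is unnormalized: ∫|φ|² dx = 2.2533, and ∫φ*·x²·φ dx = 2.5743, so ⟨x²⟩ = 2.5743 / 2.2533.
⟨x²⟩ = 1.1424.

1.142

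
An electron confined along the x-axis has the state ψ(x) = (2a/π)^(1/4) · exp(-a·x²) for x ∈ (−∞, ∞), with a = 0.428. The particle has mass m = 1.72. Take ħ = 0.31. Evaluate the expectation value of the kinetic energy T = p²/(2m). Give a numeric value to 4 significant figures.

0.01196

T = −(ħ²/2m) d²/dx², so ⟨T⟩ = −(ħ²/2m) ∫ ψ*·ψ'' dx; with m = 1.72.
Gaussian moments: ∫x^(2j)·e^(−2ax²) dx = (2j−1)!!/(4a)^j · √(π/(2a)), odd powers integrate to 0; here √(π/(2a)) = 1.9157. Derivatives: d/dx e^(−ax²) = −2ax·e^(−ax²), d²/dx² e^(−ax²) = (4a²x² − 2a)·e^(−ax²).
⟨T⟩ = 0.011957.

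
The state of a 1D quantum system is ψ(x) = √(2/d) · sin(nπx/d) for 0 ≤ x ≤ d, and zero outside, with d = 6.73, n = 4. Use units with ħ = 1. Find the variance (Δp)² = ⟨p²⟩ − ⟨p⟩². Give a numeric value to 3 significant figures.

Compute ⟨p⟩ and ⟨p²⟩ separately; (Δp)² = ⟨p²⟩ − ⟨p⟩².
d/dx sin(nπx/d) = (nπ/d)·cos(nπx/d) and d²/dx² sin(nπx/d) = −(nπ/d)²·sin(nπx/d); on 0 ≤ x ≤ d, ∫sin²(nπx/d) dx = d/2 and ∫sin(nπx/d)·cos(nπx/d) dx = 0.
⟨p⟩ = 0.0000 and ⟨p²⟩ = 3.4865.
(Δp)² = 3.4865 − (0.0000)² = 3.4865.

3.49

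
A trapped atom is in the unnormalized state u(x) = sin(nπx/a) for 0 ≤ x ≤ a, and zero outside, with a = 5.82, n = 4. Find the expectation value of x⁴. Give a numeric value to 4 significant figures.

222.3

⟨x⁴⟩ = ∫ x⁴·|u|² dx / ∫|u|² dx (integrals over the domain).
With sin²θ = (1 − cos2θ)/2 on 0 ≤ x ≤ a: ∫sin²(nπx/a) dx = a/2, ∫x·sin²(nπx/a) dx = a²/4, ∫x²·sin²(nπx/a) dx = a³·(1/6 − 1/(4n²π²)); higher powers xᵏ the same way, integrating xᵏ·cos(2nπx/a) by parts.
State is unnormalized: ∫|u|² dx = 2.9100, and ∫u*·x⁴·u dx = 646.81, so ⟨x⁴⟩ = 646.81 / 2.9100.
⟨x⁴⟩ = 222.27.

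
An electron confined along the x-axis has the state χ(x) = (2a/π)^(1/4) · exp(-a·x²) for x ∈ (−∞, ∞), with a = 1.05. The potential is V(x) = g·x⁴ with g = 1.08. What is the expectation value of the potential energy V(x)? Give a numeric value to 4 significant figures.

0.1837

⟨V⟩ = ∫ V(x)·|χ|² dx.
Gaussian moments: ∫x^(2j)·e^(−2ax²) dx = (2j−1)!!/(4a)^j · √(π/(2a)), odd powers integrate to 0; here √(π/(2a)) = 1.2231.
⟨V⟩ = 0.18367.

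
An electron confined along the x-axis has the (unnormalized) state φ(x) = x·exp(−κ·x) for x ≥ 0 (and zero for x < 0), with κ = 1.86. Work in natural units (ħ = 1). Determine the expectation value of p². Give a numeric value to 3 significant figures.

3.46

p² φ = −ħ² d²φ/dx²; ⟨p²⟩ = −ħ² ∫ φ*·φ'' dx / ∫|φ|² dx.
Differentiate x·exp(−κ·x) with the product rule; every integrand then reduces to terms xʲ·e^(−2κx) on [0, ∞), with ∫₀^∞ xʲ·e^(−2κx) dx = j!/(2κ)^(j+1).
State is unnormalized: ∫|φ|² dx = 0.038851, and ∫φ*·(−ħ² φ'') dx = 0.13441, so ⟨p²⟩ = 0.13441 / 0.038851.
⟨p²⟩ = 3.4596.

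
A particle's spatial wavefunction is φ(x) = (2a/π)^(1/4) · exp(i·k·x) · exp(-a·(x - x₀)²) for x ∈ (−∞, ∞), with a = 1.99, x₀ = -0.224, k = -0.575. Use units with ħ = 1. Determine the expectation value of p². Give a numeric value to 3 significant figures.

p² φ = −ħ² d²φ/dx²; ⟨p²⟩ = −ħ² ∫ φ*·φ'' dx.
Gaussian moments (u = x − x₀): ∫u^(2j)·e^(−2au²) du = (2j−1)!!/(4a)^j · √(π/(2a)), odd powers integrate to 0; here √(π/(2a)) = 0.88845. Derivatives: φ′ = (ik − 2au)·φ, φ″ = ((ik − 2au)² − 2a)·φ; the odd-in-u pieces drop out.
⟨p²⟩ = 2.3206.

2.32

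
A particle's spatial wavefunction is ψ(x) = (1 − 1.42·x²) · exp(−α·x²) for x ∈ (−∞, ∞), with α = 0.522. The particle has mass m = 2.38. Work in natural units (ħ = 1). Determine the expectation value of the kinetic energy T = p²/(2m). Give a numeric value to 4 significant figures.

T = −(ħ²/2m) d²/dx², so ⟨T⟩ = −(ħ²/2m) ∫ ψ*·ψ'' dx / ∫|ψ|² dx; with m = 2.38.
Expand each integrand as polynomial × e^(−2αx²) and use ∫x^(2j)·e^(−2αx²) dx = (2j−1)!!/(4α)^j · √(π/(2α)), odd powers → 0; here √(π/(2α)) = 1.7347. Differentiate with the product rule, d/dx e^(−αx²) = −2αx·e^(−αx²).
State is unnormalized: ∫|ψ|² dx = 1.7822, and ∫ψ*·(−ħ²/2m · ψ'') dx = 1.0649, so ⟨T⟩ = 1.0649 / 1.7822.
⟨T⟩ = 0.59752.

0.5975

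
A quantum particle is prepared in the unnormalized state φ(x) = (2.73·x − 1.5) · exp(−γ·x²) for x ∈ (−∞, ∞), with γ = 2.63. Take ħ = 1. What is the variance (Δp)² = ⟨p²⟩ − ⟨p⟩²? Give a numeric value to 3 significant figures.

Compute ⟨p⟩ and ⟨p²⟩ separately; (Δp)² = ⟨p²⟩ − ⟨p⟩².
Expand each integrand as polynomial × e^(−2γx²) and use ∫x^(2j)·e^(−2γx²) dx = (2j−1)!!/(4γ)^j · √(π/(2γ)), odd powers → 0; here √(π/(2γ)) = 0.77283. Differentiate with the product rule, d/dx e^(−γx²) = −2γx·e^(−γx²).
Normalization: ∫|φ|² dx = 2.2864.
⟨p⟩ = 0.0000 and ⟨p²⟩ = 3.8896.
(Δp)² = 3.8896 − (0.0000)² = 3.8896.

3.89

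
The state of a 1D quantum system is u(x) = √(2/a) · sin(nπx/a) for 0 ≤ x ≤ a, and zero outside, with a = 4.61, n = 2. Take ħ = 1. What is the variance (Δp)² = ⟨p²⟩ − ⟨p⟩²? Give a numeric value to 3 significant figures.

Compute ⟨p⟩ and ⟨p²⟩ separately; (Δp)² = ⟨p²⟩ − ⟨p⟩².
d/dx sin(nπx/a) = (nπ/a)·cos(nπx/a) and d²/dx² sin(nπx/a) = −(nπ/a)²·sin(nπx/a); on 0 ≤ x ≤ a, ∫sin²(nπx/a) dx = a/2 and ∫sin(nπx/a)·cos(nπx/a) dx = 0.
⟨p⟩ = 0.0000 and ⟨p²⟩ = 1.8576.
(Δp)² = 1.8576 − (0.0000)² = 1.8576.

1.86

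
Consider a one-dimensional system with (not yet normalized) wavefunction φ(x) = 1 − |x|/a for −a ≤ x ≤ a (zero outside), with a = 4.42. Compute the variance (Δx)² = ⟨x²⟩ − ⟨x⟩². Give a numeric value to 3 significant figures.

1.95

Compute ⟨x⟩ and ⟨x²⟩ separately, then (Δx)² = ⟨x²⟩ − ⟨x⟩².
φ is even, so ∫ over [−a, a] = 2∫₀ᵃ with φ = 1 − x/a there: ∫₀ᵃ (1 − x/a)² dx = a/3, ∫₀ᵃ x²(1 − x/a)² dx = a³/30, ∫₀ᵃ x⁴(1 − x/a)² dx = a⁵/105.
Normalization: ∫|φ|² dx = 2.9467.
⟨x⟩ = 0.0000 and ⟨x²⟩ = 1.9536.
(Δx)² = 1.9536 − (0.0000)² = 1.9536.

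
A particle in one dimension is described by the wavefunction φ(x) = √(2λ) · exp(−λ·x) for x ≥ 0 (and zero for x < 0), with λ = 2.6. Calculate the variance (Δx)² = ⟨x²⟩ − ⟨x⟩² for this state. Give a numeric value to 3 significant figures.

0.0370

Compute ⟨x⟩ and ⟨x²⟩ separately, then (Δx)² = ⟨x²⟩ − ⟨x⟩².
Every integrand reduces to terms xʲ·e^(−2λx) on [0, ∞); use ∫₀^∞ xʲ·e^(−2λx) dx = j!/(2λ)^(j+1).
⟨x⟩ = 0.19231 and ⟨x²⟩ = 0.073964.
(Δx)² = 0.073964 − (0.19231)² = 0.036982.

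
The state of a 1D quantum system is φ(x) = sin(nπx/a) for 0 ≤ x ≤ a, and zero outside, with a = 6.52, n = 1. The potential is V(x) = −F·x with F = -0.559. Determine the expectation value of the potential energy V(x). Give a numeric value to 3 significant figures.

1.82

⟨V⟩ = ∫ V(x)·|φ|² dx / ∫|φ|² dx.
With sin²θ = (1 − cos2θ)/2 on 0 ≤ x ≤ a: ∫sin²(nπx/a) dx = a/2, ∫x·sin²(nπx/a) dx = a²/4, ∫x²·sin²(nπx/a) dx = a³·(1/6 − 1/(4n²π²)); higher powers xᵏ the same way, integrating xᵏ·cos(2nπx/a) by parts.
State is unnormalized: ∫|φ|² dx = 3.2600, and ∫φ*·V(x)·φ dx = 5.9408, so ⟨V⟩ = 5.9408 / 3.2600.
⟨V⟩ = 1.8223.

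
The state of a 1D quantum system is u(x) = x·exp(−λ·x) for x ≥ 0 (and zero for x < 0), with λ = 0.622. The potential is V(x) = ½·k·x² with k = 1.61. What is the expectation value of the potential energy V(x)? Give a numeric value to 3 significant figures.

6.24

⟨V⟩ = ∫ V(x)·|u|² dx / ∫|u|² dx.
Every integrand reduces to terms xʲ·e^(−2λx) on [0, ∞); use ∫₀^∞ xʲ·e^(−2λx) dx = j!/(2λ)^(j+1).
State is unnormalized: ∫|u|² dx = 1.0389, and ∫u*·V(x)·u dx = 6.4849, so ⟨V⟩ = 6.4849 / 1.0389.
⟨V⟩ = 6.2422.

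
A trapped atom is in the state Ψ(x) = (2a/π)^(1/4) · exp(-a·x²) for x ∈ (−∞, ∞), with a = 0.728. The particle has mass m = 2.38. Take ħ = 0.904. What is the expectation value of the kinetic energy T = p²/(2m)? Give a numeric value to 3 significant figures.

0.125

T = −(ħ²/2m) d²/dx², so ⟨T⟩ = −(ħ²/2m) ∫ Ψ*·Ψ'' dx; with m = 2.38.
Gaussian moments: ∫x^(2j)·e^(−2ax²) dx = (2j−1)!!/(4a)^j · √(π/(2a)), odd powers integrate to 0; here √(π/(2a)) = 1.4689. Derivatives: d/dx e^(−ax²) = −2ax·e^(−ax²), d²/dx² e^(−ax²) = (4a²x² − 2a)·e^(−ax²).
⟨T⟩ = 0.12499.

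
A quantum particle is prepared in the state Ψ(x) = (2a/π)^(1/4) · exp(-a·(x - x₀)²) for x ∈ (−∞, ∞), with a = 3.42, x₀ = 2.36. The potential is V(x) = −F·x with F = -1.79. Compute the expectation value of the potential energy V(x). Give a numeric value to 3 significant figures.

4.22

⟨V⟩ = ∫ V(x)·|Ψ|² dx.
Gaussian moments (u = x − x₀): ∫u^(2j)·e^(−2au²) du = (2j−1)!!/(4a)^j · √(π/(2a)), odd powers integrate to 0; here √(π/(2a)) = 0.67771.
⟨V⟩ = 4.2244.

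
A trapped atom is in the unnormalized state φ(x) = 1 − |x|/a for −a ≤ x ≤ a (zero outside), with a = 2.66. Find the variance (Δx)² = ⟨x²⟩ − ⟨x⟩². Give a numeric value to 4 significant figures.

0.7076

Compute ⟨x⟩ and ⟨x²⟩ separately, then (Δx)² = ⟨x²⟩ − ⟨x⟩².
φ is even, so ∫ over [−a, a] = 2∫₀ᵃ with φ = 1 − x/a there: ∫₀ᵃ (1 − x/a)² dx = a/3, ∫₀ᵃ x²(1 − x/a)² dx = a³/30, ∫₀ᵃ x⁴(1 − x/a)² dx = a⁵/105.
Normalization: ∫|φ|² dx = 1.7733.
⟨x⟩ = 0.0000 and ⟨x²⟩ = 0.70756.
(Δx)² = 0.70756 − (0.0000)² = 0.70756.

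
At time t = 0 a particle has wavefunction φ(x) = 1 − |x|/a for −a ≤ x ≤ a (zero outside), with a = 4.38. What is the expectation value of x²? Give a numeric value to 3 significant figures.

⟨x²⟩ = ∫ x²·|φ|² dx / ∫|φ|² dx (integrals over the domain).
φ is even, so ∫ over [−a, a] = 2∫₀ᵃ with φ = 1 − x/a there: ∫₀ᵃ (1 − x/a)² dx = a/3, ∫₀ᵃ x²(1 − x/a)² dx = a³/30, ∫₀ᵃ x⁴(1 − x/a)² dx = a⁵/105.
State is unnormalized: ∫|φ|² dx = 2.9200, and ∫φ*·x²·φ dx = 5.6018, so ⟨x²⟩ = 5.6018 / 2.9200.
⟨x²⟩ = 1.9184.

1.92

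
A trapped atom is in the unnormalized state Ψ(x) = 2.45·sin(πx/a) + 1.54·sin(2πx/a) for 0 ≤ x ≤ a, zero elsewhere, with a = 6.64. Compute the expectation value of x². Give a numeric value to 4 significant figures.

5.781

⟨x²⟩ = ∫ x²·|Ψ|² dx / ∫|Ψ|² dx (integrals over the domain).
On 0 ≤ x ≤ a (j ≠ l): ∫sin²(jπx/a) dx = a/2, ∫sin(jπx/a)·sin(lπx/a) dx = 0; diagonal moments ∫x·sin²(jπx/a) dx = a²/4, ∫x²·sin²(jπx/a) dx = a³·(1/6 − 1/(4j²π²)); cross terms ∫x·sin(jπx/a)·sin(lπx/a) dx = 0 for j + l even and −4jla²/(π²(j² − l²)²) for j + l odd, ∫x²·sin(jπx/a)·sin(lπx/a) dx = (−1)^(j+l)·4jla³/(π²(j² − l²)²); higher powers the same way via product-to-sum and parts.
State is unnormalized: ∫|Ψ|² dx = 27.802, and ∫Ψ*·x²·Ψ dx = 160.72, so ⟨x²⟩ = 160.72 / 27.802.
⟨x²⟩ = 5.7810.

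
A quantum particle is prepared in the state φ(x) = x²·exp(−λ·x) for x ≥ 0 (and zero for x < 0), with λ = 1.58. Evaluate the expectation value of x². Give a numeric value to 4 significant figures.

3.004

⟨x²⟩ = ∫ x²·|φ|² dx / ∫|φ|² dx (integrals over the domain).
Every integrand reduces to terms xʲ·e^(−2λx) on [0, ∞); use ∫₀^∞ xʲ·e^(−2λx) dx = j!/(2λ)^(j+1).
State is unnormalized: ∫|φ|² dx = 0.076169, and ∫φ*·x²·φ dx = 0.22884, so ⟨x²⟩ = 0.22884 / 0.076169.
⟨x²⟩ = 3.0043.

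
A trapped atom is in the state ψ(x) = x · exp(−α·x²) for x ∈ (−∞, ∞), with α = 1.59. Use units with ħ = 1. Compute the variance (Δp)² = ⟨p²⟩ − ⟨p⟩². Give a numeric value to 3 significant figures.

4.77

Compute ⟨p⟩ and ⟨p²⟩ separately; (Δp)² = ⟨p²⟩ − ⟨p⟩².
Expand each integrand as polynomial × e^(−2αx²) and use ∫x^(2j)·e^(−2αx²) dx = (2j−1)!!/(4α)^j · √(π/(2α)), odd powers → 0; here √(π/(2α)) = 0.99394. Differentiate with the product rule, d/dx e^(−αx²) = −2αx·e^(−αx²).
Normalization: ∫|ψ|² dx = 0.15628.
⟨p⟩ = 0.0000 and ⟨p²⟩ = 4.7700.
(Δp)² = 4.7700 − (0.0000)² = 4.7700.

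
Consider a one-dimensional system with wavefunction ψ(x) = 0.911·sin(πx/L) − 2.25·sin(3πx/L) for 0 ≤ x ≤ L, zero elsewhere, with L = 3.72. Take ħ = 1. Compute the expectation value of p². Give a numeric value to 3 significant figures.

5.62

p² ψ = −ħ² d²ψ/dx²; ⟨p²⟩ = −ħ² ∫ ψ*·ψ'' dx / ∫|ψ|² dx.
d²/dx² sin(jπx/L) = −(jπ/L)²·sin(jπx/L); on 0 ≤ x ≤ L, ∫sin²(jπx/L) dx = L/2 and ∫sin(jπx/L)·sin(lπx/L) dx = 0 for j ≠ l, so only diagonal terms survive in ∫|ψ|² and ∫ψ·ψ″; ∫ψ·ψ′ dx = [ψ²/2] between the walls = 0.
State is unnormalized: ∫|ψ|² dx = 10.960, and ∫ψ*·(−ħ² ψ'') dx = 61.542, so ⟨p²⟩ = 61.542 / 10.960.
⟨p²⟩ = 5.6152.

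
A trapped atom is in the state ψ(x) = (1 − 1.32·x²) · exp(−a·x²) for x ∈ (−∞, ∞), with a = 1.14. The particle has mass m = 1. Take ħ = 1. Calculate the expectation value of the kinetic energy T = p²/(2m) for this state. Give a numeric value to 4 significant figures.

1.836

T = −(ħ²/2m) d²/dx², so ⟨T⟩ = −(ħ²/2m) ∫ ψ*·ψ'' dx / ∫|ψ|² dx; with m = 1.
Expand each integrand as polynomial × e^(−2ax²) and use ∫x^(2j)·e^(−2ax²) dx = (2j−1)!!/(4a)^j · √(π/(2a)), odd powers → 0; here √(π/(2a)) = 1.1738. Differentiate with the product rule, d/dx e^(−ax²) = −2ax·e^(−ax²).
State is unnormalized: ∫|ψ|² dx = 0.78933, and ∫ψ*·(−ħ²/2m · ψ'') dx = 1.4489, so ⟨T⟩ = 1.4489 / 0.78933.
⟨T⟩ = 1.8356.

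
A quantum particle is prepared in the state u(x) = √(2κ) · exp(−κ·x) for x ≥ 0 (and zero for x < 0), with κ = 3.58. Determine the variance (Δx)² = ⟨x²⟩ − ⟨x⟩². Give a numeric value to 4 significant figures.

0.01951

Compute ⟨x⟩ and ⟨x²⟩ separately, then (Δx)² = ⟨x²⟩ − ⟨x⟩².
Every integrand reduces to terms xʲ·e^(−2κx) on [0, ∞); use ∫₀^∞ xʲ·e^(−2κx) dx = j!/(2κ)^(j+1).
⟨x⟩ = 0.13966 and ⟨x²⟩ = 0.039013.
(Δx)² = 0.039013 − (0.13966)² = 0.019506.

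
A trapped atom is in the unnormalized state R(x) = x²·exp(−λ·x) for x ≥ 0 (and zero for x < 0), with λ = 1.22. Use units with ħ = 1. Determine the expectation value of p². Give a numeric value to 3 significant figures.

p² R = −ħ² d²R/dx²; ⟨p²⟩ = −ħ² ∫ R*·R'' dx / ∫|R|² dx.
Differentiate x²·exp(−λ·x) with the product rule; every integrand then reduces to terms xʲ·e^(−2λx) on [0, ∞), with ∫₀^∞ xʲ·e^(−2λx) dx = j!/(2λ)^(j+1).
State is unnormalized: ∫|R|² dx = 0.27750, and ∫R*·(−ħ² R'') dx = 0.13768, so ⟨p²⟩ = 0.13768 / 0.27750.
⟨p²⟩ = 0.49613.

0.496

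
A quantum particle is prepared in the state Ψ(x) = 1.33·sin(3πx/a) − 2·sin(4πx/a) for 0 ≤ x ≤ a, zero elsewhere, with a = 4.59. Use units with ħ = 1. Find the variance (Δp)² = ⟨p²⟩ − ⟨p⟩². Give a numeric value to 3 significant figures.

6.49

Compute ⟨p⟩ and ⟨p²⟩ separately; (Δp)² = ⟨p²⟩ − ⟨p⟩².
d²/dx² sin(jπx/a) = −(jπ/a)²·sin(jπx/a); on 0 ≤ x ≤ a, ∫sin²(jπx/a) dx = a/2 and ∫sin(jπx/a)·sin(lπx/a) dx = 0 for j ≠ l, so only diagonal terms survive in ∫|Ψ|² and ∫Ψ·Ψ″; ∫Ψ·Ψ′ dx = [Ψ²/2] between the walls = 0.
Normalization: ∫|Ψ|² dx = 13.240.
⟨p⟩ = 0.0000 and ⟨p²⟩ = 6.4899.
(Δp)² = 6.4899 − (0.0000)² = 6.4899.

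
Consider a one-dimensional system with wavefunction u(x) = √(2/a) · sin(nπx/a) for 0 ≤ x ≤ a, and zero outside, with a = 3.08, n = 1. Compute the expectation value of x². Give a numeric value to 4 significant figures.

2.682

⟨x²⟩ = ∫ x²·|u|² dx (integrals over the domain).
With sin²θ = (1 − cos2θ)/2 on 0 ≤ x ≤ a: ∫sin²(nπx/a) dx = a/2, ∫x·sin²(nπx/a) dx = a²/4, ∫x²·sin²(nπx/a) dx = a³·(1/6 − 1/(4n²π²)); higher powers xᵏ the same way, integrating xᵏ·cos(2nπx/a) by parts.
⟨x²⟩ = 2.6815.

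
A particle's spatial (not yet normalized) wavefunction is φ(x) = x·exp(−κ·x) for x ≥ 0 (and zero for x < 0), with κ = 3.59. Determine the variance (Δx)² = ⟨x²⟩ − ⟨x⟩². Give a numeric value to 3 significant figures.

0.0582

Compute ⟨x⟩ and ⟨x²⟩ separately, then (Δx)² = ⟨x²⟩ − ⟨x⟩².
Every integrand reduces to terms xʲ·e^(−2κx) on [0, ∞); use ∫₀^∞ xʲ·e^(−2κx) dx = j!/(2κ)^(j+1).
Normalization: ∫|φ|² dx = 0.0054033.
⟨x⟩ = 0.41783 and ⟨x²⟩ = 0.23277.
(Δx)² = 0.23277 − (0.41783)² = 0.058193.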